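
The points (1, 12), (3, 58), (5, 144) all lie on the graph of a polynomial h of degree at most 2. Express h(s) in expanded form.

h(s) = 5s^2 + 3s + 4

Using the Lagrange interpolation formula with nodes 1, 3, 5:
  L_0(s) = (s - 3)(s - 5) / 8
  L_1(s) = (s - 1)(s - 5) / -4
  L_2(s) = (s - 1)(s - 3) / 8
Then h(s) = 12·L_0(s) + 58·L_1(s) + 144·L_2(s).
Expanding and collecting terms gives h(s) = 5s² + 3s + 4.
Check: h(1) = 12. ✓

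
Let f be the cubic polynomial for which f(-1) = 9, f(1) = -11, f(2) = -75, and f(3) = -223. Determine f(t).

f(t) = -6t^3 - 6t^2 - 4t + 5

Write f(t) = at^3 + bt^2 + ct + d. Substituting each data point gives a linear system:
  -a + b - c + d = 9
  a + b + c + d = -11
  8a + 4b + 2c + d = -75
  27a + 9b + 3c + d = -223
Solving the system yields a = -6, b = -6, c = -4, d = 5.
So f(t) = -6t^3 - 6t^2 - 4t + 5.
Check: f(1) = -11. ✓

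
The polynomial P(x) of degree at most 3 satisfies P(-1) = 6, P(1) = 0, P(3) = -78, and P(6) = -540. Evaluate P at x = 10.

Using the Lagrange interpolation formula with nodes -1, 1, 3, 6:
  L_0(x) = (x - 1)(x - 3)(x - 6) / -56
  L_1(x) = (x + 1)(x - 3)(x - 6) / 20
  L_2(x) = (x + 1)(x - 1)(x - 6) / -24
  L_3(x) = (x + 1)(x - 1)(x - 3) / 105
Then P(x) = 6·L_0(x) + 0·L_1(x) - 78·L_2(x) - 540·L_3(x).
Expanding and collecting terms gives P(x) = -2x³ - 3x² - x + 6.
Evaluating at x = 10: P(10) = -2304.

-2304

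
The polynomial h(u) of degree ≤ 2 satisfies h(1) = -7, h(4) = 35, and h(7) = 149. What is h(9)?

Using the Lagrange interpolation formula with nodes 1, 4, 7:
  L_0(u) = (u - 4)(u - 7) / 18
  L_1(u) = (u - 1)(u - 7) / -9
  L_2(u) = (u - 1)(u - 4) / 18
Then h(u) = -7·L_0(u) + 35·L_1(u) + 149·L_2(u).
Expanding and collecting terms gives h(u) = 4u^2 - 6u - 5.
Evaluating at u = 9: h(9) = 265.

265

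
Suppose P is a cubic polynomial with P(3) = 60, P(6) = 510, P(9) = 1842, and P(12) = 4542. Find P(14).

7342

Forward differences of the values at u = 3, 6, 9, 12:
  P  : 60  510  1842  4542
  Δ  : 450  1332  2700
  Δ^2: 882  1368
  Δ^3: 486
The third differences are constant, confirming degree 3.
Interpolating (Newton forward form) and evaluating at u = 14 gives P(14) = 7342.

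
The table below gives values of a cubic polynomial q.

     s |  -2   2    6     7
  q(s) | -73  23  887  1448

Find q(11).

Write q(s) = as^3 + bs^2 + cs + d. Substituting each data point gives a linear system:
  -8a + 4b - 2c + d = -73
  8a + 4b + 2c + d = 23
  216a + 36b + 6c + d = 887
  343a + 49b + 7c + d = 1448
Solving the system yields a = 5, b = -6, c = 4, d = -1.
So q(s) = 5s^3 - 6s^2 + 4s - 1.
Then q(11) = 5972.

5972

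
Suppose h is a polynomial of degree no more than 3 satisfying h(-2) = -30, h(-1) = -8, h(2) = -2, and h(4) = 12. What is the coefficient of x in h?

3

Write h(x) = ax^3 + bx^2 + cx + d. Substituting each data point gives a linear system:
  -8a + 4b - 2c + d = -30
  -a + b - c + d = -8
  8a + 4b + 2c + d = -2
  64a + 16b + 4c + d = 12
Solving the system yields a = 1, b = -4, c = 3, d = 0.
So h(x) = x^3 - 4x^2 + 3x.
The coefficient of x is 3.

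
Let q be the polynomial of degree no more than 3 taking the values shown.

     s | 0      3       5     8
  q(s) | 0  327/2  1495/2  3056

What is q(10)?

5970

Using the Lagrange interpolation formula with nodes 0, 3, 5, 8:
  L_0(s) = (s - 3)(s - 5)(s - 8) / -120
  L_1(s) = s(s - 5)(s - 8) / 30
  L_2(s) = s(s - 3)(s - 8) / -30
  L_3(s) = s(s - 3)(s - 5) / 120
Then q(s) = 0·L_0(s) + 327/2·L_1(s) + 1495/2·L_2(s) + 3056·L_3(s).
Expanding and collecting terms gives q(s) = 6s³ - (1/2)s² + 2s.
Evaluating at s = 10: q(10) = 5970.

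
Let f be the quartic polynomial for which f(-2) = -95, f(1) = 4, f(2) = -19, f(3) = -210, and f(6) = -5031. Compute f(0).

3

Write f(s) = as^4 + bs^3 + cs^2 + ds + e. Substituting each data point gives a linear system:
  16a - 8b + 4c - 2d + e = -95
  a + b + c + d + e = 4
  16a + 8b + 4c + 2d + e = -19
  81a + 27b + 9c + 3d + e = -210
  1296a + 216b + 36c + 6d + e = -5031
Solving the system yields a = -5, b = 6, c = 5, d = -5, e = 3.
So f(s) = -5s^4 + 6s^3 + 5s^2 - 5s + 3.
Then f(0) = 3.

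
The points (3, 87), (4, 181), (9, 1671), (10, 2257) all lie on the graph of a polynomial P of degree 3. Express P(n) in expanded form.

P(n) = 2n^3 + 2n^2 + 6n - 3

Write P(n) = an^3 + bn^2 + cn + d. Substituting each data point gives a linear system:
  27a + 9b + 3c + d = 87
  64a + 16b + 4c + d = 181
  729a + 81b + 9c + d = 1671
  1000a + 100b + 10c + d = 2257
Solving the system yields a = 2, b = 2, c = 6, d = -3.
So P(n) = 2n^3 + 2n^2 + 6n - 3.
Check: P(9) = 1671. ✓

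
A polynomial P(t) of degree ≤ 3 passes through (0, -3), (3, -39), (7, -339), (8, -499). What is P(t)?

P(t) = -t^3 + t^2 - 6t - 3

Using the Lagrange interpolation formula with nodes 0, 3, 7, 8:
  L_0(t) = (t - 3)(t - 7)(t - 8) / -168
  L_1(t) = t(t - 7)(t - 8) / 60
  L_2(t) = t(t - 3)(t - 8) / -28
  L_3(t) = t(t - 3)(t - 7) / 40
Then P(t) = -3·L_0(t) - 39·L_1(t) - 339·L_2(t) - 499·L_3(t).
Expanding and collecting terms gives P(t) = -t³ + t² - 6t - 3.
Check: P(0) = -3. ✓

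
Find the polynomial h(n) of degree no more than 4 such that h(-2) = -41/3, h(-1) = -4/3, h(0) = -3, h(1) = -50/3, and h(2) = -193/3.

h(n) = -n^4 - (5/3)n^3 - 5n^2 - 6n - 3

Write h(n) = an^4 + bn^3 + cn^2 + dn + e. Substituting each data point gives a linear system:
  16a - 8b + 4c - 2d + e = -41/3
  a - b + c - d + e = -4/3
  e = -3
  a + b + c + d + e = -50/3
  16a + 8b + 4c + 2d + e = -193/3
Solving the system yields a = -1, b = -5/3, c = -5, d = -6, e = -3.
So h(n) = -n⁴ - (5/3)n³ - 5n² - 6n - 3.
Check: h(-2) = -41/3. ✓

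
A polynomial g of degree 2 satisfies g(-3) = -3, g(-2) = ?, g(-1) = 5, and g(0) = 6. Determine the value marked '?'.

2

On equispaced nodes a degree-2 polynomial has vanishing third forward difference, so
  - g(-3) + 3·g(-2) - 3·g(-1) + g(0) = 0.
Substituting the known values and solving for g(-2):
  3·g(-2) = 6
  g(-2) = 2.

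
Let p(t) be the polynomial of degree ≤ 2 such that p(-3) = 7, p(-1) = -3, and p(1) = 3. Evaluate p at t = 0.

-2

Forward differences of the values at t = -3, -1, 1:
  p  : 7  -3  3
  Δ  : -10  6
  Δ^2: 16
The second differences are constant, confirming degree 2.
Interpolating (Newton forward form) and evaluating at t = 0 gives p(0) = -2.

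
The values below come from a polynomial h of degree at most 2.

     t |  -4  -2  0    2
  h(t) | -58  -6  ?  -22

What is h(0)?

The 3 known points determine the degree-2 polynomial uniquely.
Write h(t) = at^2 + bt + c. Substituting each data point gives a linear system:
  16a - 4b + c = -58
  4a - 2b + c = -6
  4a + 2b + c = -22
Solving the system yields a = -5, b = -4, c = 6.
So h(t) = -5t^2 - 4t + 6.
Then h(0) = 6.

6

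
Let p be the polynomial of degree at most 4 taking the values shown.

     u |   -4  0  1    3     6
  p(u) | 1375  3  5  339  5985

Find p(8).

Using the Lagrange interpolation formula with nodes -4, 0, 1, 3, 6:
  L_0(u) = u(u - 1)(u - 3)(u - 6) / 1400
  L_1(u) = (u + 4)(u - 1)(u - 3)(u - 6) / -72
  L_2(u) = (u + 4)u(u - 3)(u - 6) / 50
  L_3(u) = (u + 4)u(u - 1)(u - 6) / -126
  L_4(u) = (u + 4)u(u - 1)(u - 3) / 900
Then p(u) = 1375·L_0(u) + 3·L_1(u) + 5·L_2(u) + 339·L_3(u) + 5985·L_4(u).
Expanding and collecting terms gives p(u) = 5u^4 - 2u^3 - 2u^2 + u + 3.
Evaluating at u = 8: p(8) = 19339.

19339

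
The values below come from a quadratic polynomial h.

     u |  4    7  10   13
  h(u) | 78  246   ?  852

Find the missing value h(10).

504

On equispaced nodes a degree-2 polynomial has vanishing third forward difference, so
  - h(4) + 3·h(7) - 3·h(10) + h(13) = 0.
Substituting the known values and solving for h(10):
  -3·h(10) = -1512
  h(10) = 504.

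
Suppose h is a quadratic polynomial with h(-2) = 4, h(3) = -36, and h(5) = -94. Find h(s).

Write h(s) = as^2 + bs + c. Substituting each data point gives a linear system:
  4a - 2b + c = 4
  9a + 3b + c = -36
  25a + 5b + c = -94
Solving the system yields a = -3, b = -5, c = 6.
So h(s) = -3s^2 - 5s + 6.
Check: h(-2) = 4. ✓

h(s) = -3s^2 - 5s + 6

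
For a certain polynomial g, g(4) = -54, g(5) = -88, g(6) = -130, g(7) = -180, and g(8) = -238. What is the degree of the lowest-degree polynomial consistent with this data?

Forward differences of the values at t = 4, 5, 6, 7, 8:
  g  : -54  -88  -130  -180  -238
  Δ  : -34  -42  -50  -58
  Δ^2: -8  -8  -8
  Δ^3: 0  0
  Δ^4: 0
The second differences are constant (-8) and nonzero, while all higher differences vanish, so the minimal degree is 2.

2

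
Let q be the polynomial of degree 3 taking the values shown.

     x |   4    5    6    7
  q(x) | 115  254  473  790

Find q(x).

Using the Lagrange interpolation formula with nodes 4, 5, 6, 7:
  L_0(x) = (x - 5)(x - 6)(x - 7) / -6
  L_1(x) = (x - 4)(x - 6)(x - 7) / 2
  L_2(x) = (x - 4)(x - 5)(x - 7) / -2
  L_3(x) = (x - 4)(x - 5)(x - 6) / 6
Then q(x) = 115·L_0(x) + 254·L_1(x) + 473·L_2(x) + 790·L_3(x).
Expanding and collecting terms gives q(x) = 3x³ - 5x² + x - 1.
Check: q(6) = 473. ✓

q(x) = 3x^3 - 5x^2 + x - 1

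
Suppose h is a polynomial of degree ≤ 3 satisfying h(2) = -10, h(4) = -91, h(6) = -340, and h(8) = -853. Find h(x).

h(x) = -2x^3 + 3x^2 - (5/2)x - 1

Using the Lagrange interpolation formula with nodes 2, 4, 6, 8:
  L_0(x) = (x - 4)(x - 6)(x - 8) / -48
  L_1(x) = (x - 2)(x - 6)(x - 8) / 16
  L_2(x) = (x - 2)(x - 4)(x - 8) / -16
  L_3(x) = (x - 2)(x - 4)(x - 6) / 48
Then h(x) = -10·L_0(x) - 91·L_1(x) - 340·L_2(x) - 853·L_3(x).
Expanding and collecting terms gives h(x) = -2x^3 + 3x^2 - (5/2)x - 1.
Check: h(2) = -10. ✓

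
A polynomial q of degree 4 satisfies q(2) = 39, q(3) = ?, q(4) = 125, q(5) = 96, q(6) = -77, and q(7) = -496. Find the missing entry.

88

The 5 known points determine the degree-4 polynomial uniquely.
Write q(u) = au^4 + bu^3 + cu^2 + du + e. Substituting each data point gives a linear system:
  16a + 8b + 4c + 2d + e = 39
  256a + 64b + 16c + 4d + e = 125
  625a + 125b + 25c + 5d + e = 96
  1296a + 216b + 36c + 6d + e = -77
  2401a + 343b + 49c + 7d + e = -496
Solving the system yields a = -1, b = 5, c = 4, d = -1, e = 1.
So q(u) = -u^4 + 5u^3 + 4u^2 - u + 1.
Then q(3) = 88.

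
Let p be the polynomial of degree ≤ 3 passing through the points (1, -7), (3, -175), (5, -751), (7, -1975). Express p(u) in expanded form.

p(u) = -5u^3 - 6u^2 + 5u - 1

Write p(u) = au^3 + bu^2 + cu + d. Substituting each data point gives a linear system:
  a + b + c + d = -7
  27a + 9b + 3c + d = -175
  125a + 25b + 5c + d = -751
  343a + 49b + 7c + d = -1975
Solving the system yields a = -5, b = -6, c = 5, d = -1.
So p(u) = -5u^3 - 6u^2 + 5u - 1.
Check: p(1) = -7. ✓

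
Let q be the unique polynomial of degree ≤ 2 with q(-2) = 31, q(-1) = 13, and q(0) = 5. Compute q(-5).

145

Forward differences of the values at n = -2, -1, 0:
  q  : 31  13  5
  Δ  : -18  -8
  Δ^2: 10
The second differences are constant, confirming degree 2.
Interpolating (Newton forward form) and evaluating at n = -5 gives q(-5) = 145.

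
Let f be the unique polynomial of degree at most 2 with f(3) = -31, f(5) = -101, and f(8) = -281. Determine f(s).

f(s) = -5s^2 + 5s - 1

Write f(s) = as^2 + bs + c. Substituting each data point gives a linear system:
  9a + 3b + c = -31
  25a + 5b + c = -101
  64a + 8b + c = -281
Solving the system yields a = -5, b = 5, c = -1.
So f(s) = -5s^2 + 5s - 1.
Check: f(5) = -101. ✓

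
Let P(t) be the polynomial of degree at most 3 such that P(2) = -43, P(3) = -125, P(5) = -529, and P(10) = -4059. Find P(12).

-6983

Write P(t) = at^3 + bt^2 + ct + d. Substituting each data point gives a linear system:
  8a + 4b + 2c + d = -43
  27a + 9b + 3c + d = -125
  125a + 25b + 5c + d = -529
  1000a + 100b + 10c + d = -4059
Solving the system yields a = -4, b = 0, c = -6, d = 1.
So P(t) = -4t^3 - 6t + 1.
Then P(12) = -6983.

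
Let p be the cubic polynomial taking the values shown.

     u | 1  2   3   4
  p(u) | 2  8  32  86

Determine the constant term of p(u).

Write p(u) = au^3 + bu^2 + cu + d. Substituting each data point gives a linear system:
  a + b + c + d = 2
  8a + 4b + 2c + d = 8
  27a + 9b + 3c + d = 32
  64a + 16b + 4c + d = 86
Solving the system yields a = 2, b = -3, c = 1, d = 2.
So p(u) = 2u^3 - 3u^2 + u + 2.
The constant term is 2.

2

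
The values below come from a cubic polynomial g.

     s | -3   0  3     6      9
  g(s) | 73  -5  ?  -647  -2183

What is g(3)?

-83

The 4 known points determine the degree-3 polynomial uniquely.
Write g(s) = as^3 + bs^2 + cs + d. Substituting each data point gives a linear system:
  -27a + 9b - 3c + d = 73
  d = -5
  216a + 36b + 6c + d = -647
  729a + 81b + 9c + d = -2183
Solving the system yields a = -3, b = 0, c = 1, d = -5.
So g(s) = -3s^3 + s - 5.
Then g(3) = -83.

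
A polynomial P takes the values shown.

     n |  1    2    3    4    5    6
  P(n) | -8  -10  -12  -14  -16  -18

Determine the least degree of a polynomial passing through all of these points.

1

Forward differences of the values at n = 1, 2, 3, 4, 5, 6:
  P  : -8  -10  -12  -14  -16  -18
  Δ  : -2  -2  -2  -2  -2
  Δ^2: 0  0  0  0
  Δ^3: 0  0  0
  Δ^4: 0  0
  Δ^5: 0
The first differences are constant (-2) and nonzero, while all higher differences vanish, so the minimal degree is 1.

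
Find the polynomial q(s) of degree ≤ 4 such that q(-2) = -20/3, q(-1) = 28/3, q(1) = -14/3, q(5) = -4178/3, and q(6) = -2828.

q(s) = -2s^4 - s^3 + (1/3)s^2 - 6s + 4

Write q(s) = as^4 + bs^3 + cs^2 + ds + e. Substituting each data point gives a linear system:
  16a - 8b + 4c - 2d + e = -20/3
  a - b + c - d + e = 28/3
  a + b + c + d + e = -14/3
  625a + 125b + 25c + 5d + e = -4178/3
  1296a + 216b + 36c + 6d + e = -2828
Solving the system yields a = -2, b = -1, c = 1/3, d = -6, e = 4.
So q(s) = -2s^4 - s^3 + (1/3)s^2 - 6s + 4.
Check: q(-1) = 28/3. ✓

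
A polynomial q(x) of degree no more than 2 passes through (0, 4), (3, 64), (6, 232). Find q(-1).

8

Write q(x) = ax^2 + bx + c. Substituting each data point gives a linear system:
  c = 4
  9a + 3b + c = 64
  36a + 6b + c = 232
Solving the system yields a = 6, b = 2, c = 4.
So q(x) = 6x² + 2x + 4.
Then q(-1) = 8.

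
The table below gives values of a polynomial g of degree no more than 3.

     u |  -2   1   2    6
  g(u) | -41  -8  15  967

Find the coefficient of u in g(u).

Write g(u) = au^3 + bu^2 + cu + d. Substituting each data point gives a linear system:
  -8a + 4b - 2c + d = -41
  a + b + c + d = -8
  8a + 4b + 2c + d = 15
  216a + 36b + 6c + d = 967
Solving the system yields a = 5, b = -2, c = -6, d = -5.
So g(u) = 5u^3 - 2u^2 - 6u - 5.
The coefficient of u is -6.

-6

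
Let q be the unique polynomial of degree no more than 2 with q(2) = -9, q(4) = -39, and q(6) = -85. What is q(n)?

Using the Lagrange interpolation formula with nodes 2, 4, 6:
  L_0(n) = (n - 4)(n - 6) / 8
  L_1(n) = (n - 2)(n - 6) / -4
  L_2(n) = (n - 2)(n - 4) / 8
Then q(n) = -9·L_0(n) - 39·L_1(n) - 85·L_2(n).
Expanding and collecting terms gives q(n) = -2n² - 3n + 5.
Check: q(6) = -85. ✓

q(n) = -2n^2 - 3n + 5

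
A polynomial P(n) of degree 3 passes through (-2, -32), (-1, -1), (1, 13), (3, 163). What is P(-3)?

Using the Lagrange interpolation formula with nodes -2, -1, 1, 3:
  L_0(n) = (n + 1)(n - 1)(n - 3) / -15
  L_1(n) = (n + 2)(n - 1)(n - 3) / 8
  L_2(n) = (n + 2)(n + 1)(n - 3) / -12
  L_3(n) = (n + 2)(n + 1)(n - 1) / 40
Then P(n) = -32·L_0(n) - 1·L_1(n) + 13·L_2(n) + 163·L_3(n).
Expanding and collecting terms gives P(n) = 5n^3 + 2n^2 + 2n + 4.
Evaluating at n = -3: P(-3) = -119.

-119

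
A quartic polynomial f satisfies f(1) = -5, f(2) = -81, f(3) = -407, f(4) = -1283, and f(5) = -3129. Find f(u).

f(u) = -5u^4 - u + 1

Write f(u) = au^4 + bu^3 + cu^2 + du + e. Substituting each data point gives a linear system:
  a + b + c + d + e = -5
  16a + 8b + 4c + 2d + e = -81
  81a + 27b + 9c + 3d + e = -407
  256a + 64b + 16c + 4d + e = -1283
  625a + 125b + 25c + 5d + e = -3129
Solving the system yields a = -5, b = 0, c = 0, d = -1, e = 1.
So f(u) = -5u^4 - u + 1.
Check: f(4) = -1283. ✓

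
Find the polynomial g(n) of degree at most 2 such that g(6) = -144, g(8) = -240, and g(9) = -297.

Using the Lagrange interpolation formula with nodes 6, 8, 9:
  L_0(n) = (n - 8)(n - 9) / 6
  L_1(n) = (n - 6)(n - 9) / -2
  L_2(n) = (n - 6)(n - 8) / 3
Then g(n) = -144·L_0(n) - 240·L_1(n) - 297·L_2(n).
Expanding and collecting terms gives g(n) = -3n^2 - 6n.
Check: g(8) = -240. ✓

g(n) = -3n^2 - 6n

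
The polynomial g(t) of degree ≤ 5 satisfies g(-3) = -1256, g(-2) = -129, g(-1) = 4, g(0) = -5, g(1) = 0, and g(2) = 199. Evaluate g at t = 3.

1516

Forward differences of the values at t = -3, -2, -1, 0, 1, 2:
  g  : -1256  -129  4  -5  0  199
  Δ  : 1127  133  -9  5  199
  Δ^2: -994  -142  14  194
  Δ^3: 852  156  180
  Δ^4: -696  24
  Δ^5: 720
The fifth differences are constant, confirming degree 5.
Interpolating (Newton forward form) and evaluating at t = 3 gives g(3) = 1516.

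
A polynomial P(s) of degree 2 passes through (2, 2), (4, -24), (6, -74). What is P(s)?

P(s) = -3s^2 + 5s + 4

Write P(s) = as^2 + bs + c. Substituting each data point gives a linear system:
  4a + 2b + c = 2
  16a + 4b + c = -24
  36a + 6b + c = -74
Solving the system yields a = -3, b = 5, c = 4.
So P(s) = -3s² + 5s + 4.
Check: P(4) = -24. ✓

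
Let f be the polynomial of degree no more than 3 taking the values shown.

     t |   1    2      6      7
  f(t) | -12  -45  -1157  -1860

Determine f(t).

f(t) = -6t^3 + 5t^2 - 6t - 5

Using the Lagrange interpolation formula with nodes 1, 2, 6, 7:
  L_0(t) = (t - 2)(t - 6)(t - 7) / -30
  L_1(t) = (t - 1)(t - 6)(t - 7) / 20
  L_2(t) = (t - 1)(t - 2)(t - 7) / -20
  L_3(t) = (t - 1)(t - 2)(t - 6) / 30
Then f(t) = -12·L_0(t) - 45·L_1(t) - 1157·L_2(t) - 1860·L_3(t).
Expanding and collecting terms gives f(t) = -6t^3 + 5t^2 - 6t - 5.
Check: f(6) = -1157. ✓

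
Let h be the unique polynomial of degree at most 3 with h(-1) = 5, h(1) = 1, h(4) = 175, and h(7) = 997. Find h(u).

h(u) = 3u^3 - 5u + 3

Write h(u) = au^3 + bu^2 + cu + d. Substituting each data point gives a linear system:
  -a + b - c + d = 5
  a + b + c + d = 1
  64a + 16b + 4c + d = 175
  343a + 49b + 7c + d = 997
Solving the system yields a = 3, b = 0, c = -5, d = 3.
So h(u) = 3u^3 - 5u + 3.
Check: h(7) = 997. ✓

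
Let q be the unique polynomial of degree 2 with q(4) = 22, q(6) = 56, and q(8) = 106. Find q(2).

Using the Lagrange interpolation formula with nodes 4, 6, 8:
  L_0(s) = (s - 6)(s - 8) / 8
  L_1(s) = (s - 4)(s - 8) / -4
  L_2(s) = (s - 4)(s - 6) / 8
Then q(s) = 22·L_0(s) + 56·L_1(s) + 106·L_2(s).
Expanding and collecting terms gives q(s) = 2s^2 - 3s + 2.
Evaluating at s = 2: q(2) = 4.

4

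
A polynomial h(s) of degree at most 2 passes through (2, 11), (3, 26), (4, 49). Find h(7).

166

Using the Lagrange interpolation formula with nodes 2, 3, 4:
  L_0(s) = (s - 3)(s - 4) / 2
  L_1(s) = (s - 2)(s - 4) / -1
  L_2(s) = (s - 2)(s - 3) / 2
Then h(s) = 11·L_0(s) + 26·L_1(s) + 49·L_2(s).
Expanding and collecting terms gives h(s) = 4s^2 - 5s + 5.
Evaluating at s = 7: h(7) = 166.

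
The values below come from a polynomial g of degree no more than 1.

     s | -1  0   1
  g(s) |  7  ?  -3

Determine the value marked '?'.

On equispaced nodes a degree-1 polynomial has vanishing second forward difference, so
  g(-1) - 2·g(0) + g(1) = 0.
Substituting the known values and solving for g(0):
  -2·g(0) = -4
  g(0) = 2.

2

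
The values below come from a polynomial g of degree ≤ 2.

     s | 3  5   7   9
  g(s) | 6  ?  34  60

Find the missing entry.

On equispaced nodes a degree-2 polynomial has vanishing third forward difference, so
  - g(3) + 3·g(5) - 3·g(7) + g(9) = 0.
Substituting the known values and solving for g(5):
  3·g(5) = 48
  g(5) = 16.

16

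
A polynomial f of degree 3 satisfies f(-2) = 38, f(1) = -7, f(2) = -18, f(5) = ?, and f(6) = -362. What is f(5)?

The 4 known points determine the degree-3 polynomial uniquely.
Write f(x) = ax^3 + bx^2 + cx + d. Substituting each data point gives a linear system:
  -8a + 4b - 2c + d = 38
  a + b + c + d = -7
  8a + 4b + 2c + d = -18
  216a + 36b + 6c + d = -362
Solving the system yields a = -2, b = 3, c = -6, d = -2.
So f(x) = -2x^3 + 3x^2 - 6x - 2.
Then f(5) = -207.

-207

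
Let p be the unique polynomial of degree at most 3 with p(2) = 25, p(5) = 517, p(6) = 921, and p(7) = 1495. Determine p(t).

p(t) = 5t^3 - 5t^2 + 4t - 3

Using the Lagrange interpolation formula with nodes 2, 5, 6, 7:
  L_0(t) = (t - 5)(t - 6)(t - 7) / -60
  L_1(t) = (t - 2)(t - 6)(t - 7) / 6
  L_2(t) = (t - 2)(t - 5)(t - 7) / -4
  L_3(t) = (t - 2)(t - 5)(t - 6) / 10
Then p(t) = 25·L_0(t) + 517·L_1(t) + 921·L_2(t) + 1495·L_3(t).
Expanding and collecting terms gives p(t) = 5t^3 - 5t^2 + 4t - 3.
Check: p(7) = 1495. ✓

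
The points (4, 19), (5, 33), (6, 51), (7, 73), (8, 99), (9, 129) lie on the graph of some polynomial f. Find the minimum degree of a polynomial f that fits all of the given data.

Forward differences of the values at t = 4, 5, 6, 7, 8, 9:
  f  : 19  33  51  73  99  129
  Δ  : 14  18  22  26  30
  Δ^2: 4  4  4  4
  Δ^3: 0  0  0
  Δ^4: 0  0
  Δ^5: 0
The second differences are constant (4) and nonzero, while all higher differences vanish, so the minimal degree is 2.

2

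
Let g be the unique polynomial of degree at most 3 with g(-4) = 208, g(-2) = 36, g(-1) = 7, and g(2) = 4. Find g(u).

Using the Lagrange interpolation formula with nodes -4, -2, -1, 2:
  L_0(u) = (u + 2)(u + 1)(u - 2) / -36
  L_1(u) = (u + 4)(u + 1)(u - 2) / 8
  L_2(u) = (u + 4)(u + 2)(u - 2) / -9
  L_3(u) = (u + 4)(u + 2)(u + 1) / 72
Then g(u) = 208·L_0(u) + 36·L_1(u) + 7·L_2(u) + 4·L_3(u).
Expanding and collecting terms gives g(u) = -2u³ + 5u².
Check: g(-4) = 208. ✓

g(u) = -2u^3 + 5u^2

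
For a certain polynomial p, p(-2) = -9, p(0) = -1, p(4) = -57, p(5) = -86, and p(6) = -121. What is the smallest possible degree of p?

Divided differences on the nodes -2, 0, 4, 5, 6:
  order 0: -9  -1  -57  -86  -121
  order 1: 4  -14  -29  -35
  order 2: -3  -3  -3
  order 3: 0  0
  order 4: 0
The order-2 divided differences are all -3 (nonzero) and every higher order vanishes, so the data lies on a polynomial of degree exactly 2.

2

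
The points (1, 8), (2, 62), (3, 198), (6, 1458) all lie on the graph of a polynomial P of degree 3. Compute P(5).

860

Write P(u) = au^3 + bu^2 + cu + d. Substituting each data point gives a linear system:
  a + b + c + d = 8
  8a + 4b + 2c + d = 62
  27a + 9b + 3c + d = 198
  216a + 36b + 6c + d = 1458
Solving the system yields a = 6, b = 5, c = -3, d = 0.
So P(u) = 6u^3 + 5u^2 - 3u.
Then P(5) = 860.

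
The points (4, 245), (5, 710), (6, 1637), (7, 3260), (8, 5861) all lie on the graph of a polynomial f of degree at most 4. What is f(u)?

f(u) = 2u^4 - 5u^3 + 4u^2 - 4u + 5

Write f(u) = au^4 + bu^3 + cu^2 + du + e. Substituting each data point gives a linear system:
  256a + 64b + 16c + 4d + e = 245
  625a + 125b + 25c + 5d + e = 710
  1296a + 216b + 36c + 6d + e = 1637
  2401a + 343b + 49c + 7d + e = 3260
  4096a + 512b + 64c + 8d + e = 5861
Solving the system yields a = 2, b = -5, c = 4, d = -4, e = 5.
So f(u) = 2u^4 - 5u^3 + 4u^2 - 4u + 5.
Check: f(6) = 1637. ✓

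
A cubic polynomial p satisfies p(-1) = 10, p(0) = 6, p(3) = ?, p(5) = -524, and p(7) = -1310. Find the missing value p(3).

The 4 known points determine the degree-3 polynomial uniquely.
Write p(u) = au^3 + bu^2 + cu + d. Substituting each data point gives a linear system:
  -a + b - c + d = 10
  d = 6
  125a + 25b + 5c + d = -524
  343a + 49b + 7c + d = -1310
Solving the system yields a = -3, b = -5, c = -6, d = 6.
So p(u) = -3u^3 - 5u^2 - 6u + 6.
Then p(3) = -138.

-138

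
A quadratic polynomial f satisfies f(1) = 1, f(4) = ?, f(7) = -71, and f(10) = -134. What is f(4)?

The 3 known points determine the degree-2 polynomial uniquely.
Write f(t) = at^2 + bt + c. Substituting each data point gives a linear system:
  a + b + c = 1
  49a + 7b + c = -71
  100a + 10b + c = -134
Solving the system yields a = -1, b = -4, c = 6.
So f(t) = -t² - 4t + 6.
Then f(4) = -26.

-26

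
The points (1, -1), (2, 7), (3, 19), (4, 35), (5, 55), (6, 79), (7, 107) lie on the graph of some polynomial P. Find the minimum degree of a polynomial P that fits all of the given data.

Forward differences of the values at x = 1, 2, 3, 4, 5, 6, 7:
  P  : -1  7  19  35  55  79  107
  Δ  : 8  12  16  20  24  28
  Δ^2: 4  4  4  4  4
  Δ^3: 0  0  0  0
  Δ^4: 0  0  0
  Δ^5: 0  0
  Δ^6: 0
The second differences are constant (4) and nonzero, while all higher differences vanish, so the minimal degree is 2.

2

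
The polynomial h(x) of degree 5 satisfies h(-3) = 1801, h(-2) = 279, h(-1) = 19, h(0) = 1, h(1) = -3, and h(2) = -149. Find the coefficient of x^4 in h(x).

3

Write h(x) = ax^5 + bx^4 + cx^3 + dx^2 + ex + k. Substituting each data point gives a linear system:
  -243a + 81b - 27c + 9d - 3e + k = 1801
  -32a + 16b - 8c + 4d - 2e + k = 279
  -a + b - c + d - e + k = 19
  k = 1
  a + b + c + d + e + k = -3
  32a + 16b + 8c + 4d + 2e + k = -149
Solving the system yields a = -6, b = 3, c = -2, d = 4, e = -3, k = 1.
So h(x) = -6x^5 + 3x^4 - 2x^3 + 4x^2 - 3x + 1.
The coefficient of x^4 is 3.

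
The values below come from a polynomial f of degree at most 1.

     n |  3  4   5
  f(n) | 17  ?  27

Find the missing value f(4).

On equispaced nodes a degree-1 polynomial has vanishing second forward difference, so
  f(3) - 2·f(4) + f(5) = 0.
Substituting the known values and solving for f(4):
  -2·f(4) = -44
  f(4) = 22.

22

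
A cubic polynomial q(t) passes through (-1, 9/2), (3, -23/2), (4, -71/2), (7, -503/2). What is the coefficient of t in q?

Write q(t) = at^3 + bt^2 + ct + d. Substituting each data point gives a linear system:
  -a + b - c + d = 9/2
  27a + 9b + 3c + d = -23/2
  64a + 16b + 4c + d = -71/2
  343a + 49b + 7c + d = -503/2
Solving the system yields a = -1, b = 2, c = -1, d = 1/2.
So q(t) = -t^3 + 2t^2 - t + 1/2.
The coefficient of t is -1.

-1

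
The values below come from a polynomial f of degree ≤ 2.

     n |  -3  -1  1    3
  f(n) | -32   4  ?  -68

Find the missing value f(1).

On equispaced nodes a degree-2 polynomial has vanishing third forward difference, so
  - f(-3) + 3·f(-1) - 3·f(1) + f(3) = 0.
Substituting the known values and solving for f(1):
  -3·f(1) = 24
  f(1) = -8.

-8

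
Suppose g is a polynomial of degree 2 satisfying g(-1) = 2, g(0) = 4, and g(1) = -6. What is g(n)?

Write g(n) = an^2 + bn + c. Substituting each data point gives a linear system:
  a - b + c = 2
  c = 4
  a + b + c = -6
Solving the system yields a = -6, b = -4, c = 4.
So g(n) = -6n² - 4n + 4.
Check: g(1) = -6. ✓

g(n) = -6n^2 - 4n + 4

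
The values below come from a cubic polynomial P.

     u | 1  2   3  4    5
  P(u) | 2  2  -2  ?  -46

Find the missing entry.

The 4 known points determine the degree-3 polynomial uniquely.
Write P(u) = au^3 + bu^2 + cu + d. Substituting each data point gives a linear system:
  a + b + c + d = 2
  8a + 4b + 2c + d = 2
  27a + 9b + 3c + d = -2
  125a + 25b + 5c + d = -46
Solving the system yields a = -1, b = 4, c = -5, d = 4.
So P(u) = -u³ + 4u² - 5u + 4.
Then P(4) = -16.

-16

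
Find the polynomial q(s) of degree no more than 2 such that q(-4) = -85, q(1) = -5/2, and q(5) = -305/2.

Write q(s) = as^2 + bs + c. Substituting each data point gives a linear system:
  16a - 4b + c = -85
  a + b + c = -5/2
  25a + 5b + c = -305/2
Solving the system yields a = -6, b = -3/2, c = 5.
So q(s) = -6s^2 - (3/2)s + 5.
Check: q(1) = -5/2. ✓

q(s) = -6s^2 - (3/2)s + 5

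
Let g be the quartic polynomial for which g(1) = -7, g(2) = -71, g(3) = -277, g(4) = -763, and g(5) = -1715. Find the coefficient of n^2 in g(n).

Write g(n) = an^4 + bn^3 + cn^2 + dn + e. Substituting each data point gives a linear system:
  a + b + c + d + e = -7
  16a + 8b + 4c + 2d + e = -71
  81a + 27b + 9c + 3d + e = -277
  256a + 64b + 16c + 4d + e = -763
  625a + 125b + 25c + 5d + e = -1715
Solving the system yields a = -2, b = -3, c = -3, d = -4, e = 5.
So g(n) = -2n^4 - 3n^3 - 3n^2 - 4n + 5.
The coefficient of n^2 is -3.

-3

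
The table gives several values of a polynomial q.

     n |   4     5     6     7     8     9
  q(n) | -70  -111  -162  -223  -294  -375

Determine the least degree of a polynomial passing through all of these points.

2

Forward differences of the values at n = 4, 5, 6, 7, 8, 9:
  q  : -70  -111  -162  -223  -294  -375
  Δ  : -41  -51  -61  -71  -81
  Δ^2: -10  -10  -10  -10
  Δ^3: 0  0  0
  Δ^4: 0  0
  Δ^5: 0
The second differences are constant (-10) and nonzero, while all higher differences vanish, so the minimal degree is 2.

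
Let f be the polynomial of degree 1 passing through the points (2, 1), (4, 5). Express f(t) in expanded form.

Write f(t) = at + b. Substituting each data point gives a linear system:
  2a + b = 1
  4a + b = 5
Solving the system yields a = 2, b = -3.
So f(t) = 2t - 3.
Check: f(4) = 5. ✓

f(t) = 2t - 3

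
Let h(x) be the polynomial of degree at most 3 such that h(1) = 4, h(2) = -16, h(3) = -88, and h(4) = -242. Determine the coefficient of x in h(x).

Write h(x) = ax^3 + bx^2 + cx + d. Substituting each data point gives a linear system:
  a + b + c + d = 4
  8a + 4b + 2c + d = -16
  27a + 9b + 3c + d = -88
  64a + 16b + 4c + d = -242
Solving the system yields a = -5, b = 4, c = 3, d = 2.
So h(x) = -5x³ + 4x² + 3x + 2.
The coefficient of x is 3.

3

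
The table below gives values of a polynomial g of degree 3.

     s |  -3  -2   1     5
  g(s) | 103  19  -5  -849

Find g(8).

-3351

Write g(s) = as^3 + bs^2 + cs + d. Substituting each data point gives a linear system:
  -27a + 9b - 3c + d = 103
  -8a + 4b - 2c + d = 19
  a + b + c + d = -5
  125a + 25b + 5c + d = -849
Solving the system yields a = -6, b = -5, c = 5, d = 1.
So g(s) = -6s³ - 5s² + 5s + 1.
Then g(8) = -3351.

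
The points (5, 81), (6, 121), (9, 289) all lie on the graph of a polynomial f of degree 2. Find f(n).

f(n) = 4n^2 - 4n + 1

Write f(n) = an^2 + bn + c. Substituting each data point gives a linear system:
  25a + 5b + c = 81
  36a + 6b + c = 121
  81a + 9b + c = 289
Solving the system yields a = 4, b = -4, c = 1.
So f(n) = 4n^2 - 4n + 1.
Check: f(6) = 121. ✓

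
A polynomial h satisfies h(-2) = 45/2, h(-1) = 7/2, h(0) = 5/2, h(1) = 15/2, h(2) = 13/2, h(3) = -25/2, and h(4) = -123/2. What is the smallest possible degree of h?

Forward differences of the values at s = -2, -1, 0, 1, 2, 3, 4:
  h  : 45/2  7/2  5/2  15/2  13/2  -25/2  -123/2
  Δ  : -19  -1  5  -1  -19  -49
  Δ^2: 18  6  -6  -18  -30
  Δ^3: -12  -12  -12  -12
  Δ^4: 0  0  0
  Δ^5: 0  0
  Δ^6: 0
The third differences are constant (-12) and nonzero, while all higher differences vanish, so the minimal degree is 3.

3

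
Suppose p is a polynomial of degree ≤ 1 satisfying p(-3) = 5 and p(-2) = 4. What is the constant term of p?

2

Write p(s) = as + b. Substituting each data point gives a linear system:
  -3a + b = 5
  -2a + b = 4
Solving the system yields a = -1, b = 2.
So p(s) = -s + 2.
The constant term is 2.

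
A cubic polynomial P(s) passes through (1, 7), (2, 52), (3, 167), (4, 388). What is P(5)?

Forward differences of the values at s = 1, 2, 3, 4:
  P  : 7  52  167  388
  Δ  : 45  115  221
  Δ^2: 70  106
  Δ^3: 36
The third differences are constant, confirming degree 3.
Interpolating (Newton forward form) and evaluating at s = 5 gives P(5) = 751.

751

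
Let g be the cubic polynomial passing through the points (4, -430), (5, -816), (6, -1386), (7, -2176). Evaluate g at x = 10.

-6226

Using the Lagrange interpolation formula with nodes 4, 5, 6, 7:
  L_0(x) = (x - 5)(x - 6)(x - 7) / -6
  L_1(x) = (x - 4)(x - 6)(x - 7) / 2
  L_2(x) = (x - 4)(x - 5)(x - 7) / -2
  L_3(x) = (x - 4)(x - 5)(x - 6) / 6
Then g(x) = -430·L_0(x) - 816·L_1(x) - 1386·L_2(x) - 2176·L_3(x).
Expanding and collecting terms gives g(x) = -6x^3 - 2x^2 - 2x - 6.
Evaluating at x = 10: g(10) = -6226.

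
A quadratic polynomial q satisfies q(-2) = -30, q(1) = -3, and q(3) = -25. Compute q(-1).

-13

Write q(u) = au^2 + bu + c. Substituting each data point gives a linear system:
  4a - 2b + c = -30
  a + b + c = -3
  9a + 3b + c = -25
Solving the system yields a = -4, b = 5, c = -4.
So q(u) = -4u^2 + 5u - 4.
Then q(-1) = -13.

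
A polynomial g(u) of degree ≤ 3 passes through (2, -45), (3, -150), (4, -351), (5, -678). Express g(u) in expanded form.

Using the Lagrange interpolation formula with nodes 2, 3, 4, 5:
  L_0(u) = (u - 3)(u - 4)(u - 5) / -6
  L_1(u) = (u - 2)(u - 4)(u - 5) / 2
  L_2(u) = (u - 2)(u - 3)(u - 5) / -2
  L_3(u) = (u - 2)(u - 3)(u - 4) / 6
Then g(u) = -45·L_0(u) - 150·L_1(u) - 351·L_2(u) - 678·L_3(u).
Expanding and collecting terms gives g(u) = -5u^3 - 3u^2 + 5u - 3.
Check: g(4) = -351. ✓

g(u) = -5u^3 - 3u^2 + 5u - 3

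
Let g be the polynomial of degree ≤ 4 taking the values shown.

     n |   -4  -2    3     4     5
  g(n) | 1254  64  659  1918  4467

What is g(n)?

Write g(n) = an^4 + bn^3 + cn^2 + dn + e. Substituting each data point gives a linear system:
  256a - 64b + 16c - 4d + e = 1254
  16a - 8b + 4c - 2d + e = 64
  81a + 27b + 9c + 3d + e = 659
  256a + 64b + 16c + 4d + e = 1918
  625a + 125b + 25c + 5d + e = 4467
Solving the system yields a = 6, b = 5, c = 3, d = 3, e = 2.
So g(n) = 6n^4 + 5n^3 + 3n^2 + 3n + 2.
Check: g(3) = 659. ✓

g(n) = 6n^4 + 5n^3 + 3n^2 + 3n + 2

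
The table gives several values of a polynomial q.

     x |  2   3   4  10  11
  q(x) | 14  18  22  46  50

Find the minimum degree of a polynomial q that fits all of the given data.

1

Divided differences on the nodes 2, 3, 4, 10, 11:
  order 0: 14  18  22  46  50
  order 1: 4  4  4  4
  order 2: 0  0  0
  order 3: 0  0
  order 4: 0
The order-1 divided differences are all 4 (nonzero) and every higher order vanishes, so the data lies on a polynomial of degree exactly 1.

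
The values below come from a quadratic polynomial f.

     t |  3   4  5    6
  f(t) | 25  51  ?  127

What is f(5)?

The 3 known points determine the degree-2 polynomial uniquely.
Write f(t) = at^2 + bt + c. Substituting each data point gives a linear system:
  9a + 3b + c = 25
  16a + 4b + c = 51
  36a + 6b + c = 127
Solving the system yields a = 4, b = -2, c = -5.
So f(t) = 4t² - 2t - 5.
Then f(5) = 85.

85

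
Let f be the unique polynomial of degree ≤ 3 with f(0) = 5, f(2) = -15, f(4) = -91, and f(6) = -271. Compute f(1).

Write f(t) = at^3 + bt^2 + ct + d. Substituting each data point gives a linear system:
  d = 5
  8a + 4b + 2c + d = -15
  64a + 16b + 4c + d = -91
  216a + 36b + 6c + d = -271
Solving the system yields a = -1, b = -1, c = -4, d = 5.
So f(t) = -t^3 - t^2 - 4t + 5.
Then f(1) = -1.

-1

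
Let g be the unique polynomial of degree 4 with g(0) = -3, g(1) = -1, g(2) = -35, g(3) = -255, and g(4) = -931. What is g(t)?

Using the Lagrange interpolation formula with nodes 0, 1, 2, 3, 4:
  L_0(t) = (t - 1)(t - 2)(t - 3)(t - 4) / 24
  L_1(t) = t(t - 2)(t - 3)(t - 4) / -6
  L_2(t) = t(t - 1)(t - 3)(t - 4) / 4
  L_3(t) = t(t - 1)(t - 2)(t - 4) / -6
  L_4(t) = t(t - 1)(t - 2)(t - 3) / 24
Then g(t) = -3·L_0(t) - 1·L_1(t) - 35·L_2(t) - 255·L_3(t) - 931·L_4(t).
Expanding and collecting terms gives g(t) = -5t^4 + 5t^3 + 2t^2 - 3.
Check: g(0) = -3. ✓

g(t) = -5t^4 + 5t^3 + 2t^2 - 3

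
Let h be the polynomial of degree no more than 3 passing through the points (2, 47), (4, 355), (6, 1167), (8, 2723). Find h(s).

Using the Lagrange interpolation formula with nodes 2, 4, 6, 8:
  L_0(s) = (s - 4)(s - 6)(s - 8) / -48
  L_1(s) = (s - 2)(s - 6)(s - 8) / 16
  L_2(s) = (s - 2)(s - 4)(s - 8) / -16
  L_3(s) = (s - 2)(s - 4)(s - 6) / 48
Then h(s) = 47·L_0(s) + 355·L_1(s) + 1167·L_2(s) + 2723·L_3(s).
Expanding and collecting terms gives h(s) = 5s^3 + 3s^2 - 4s + 3.
Check: h(2) = 47. ✓

h(s) = 5s^3 + 3s^2 - 4s + 3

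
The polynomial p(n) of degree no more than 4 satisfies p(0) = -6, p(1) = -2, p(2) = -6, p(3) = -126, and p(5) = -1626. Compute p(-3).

-426

Write p(n) = an^4 + bn^3 + cn^2 + dn + e. Substituting each data point gives a linear system:
  e = -6
  a + b + c + d + e = -2
  16a + 8b + 4c + 2d + e = -6
  81a + 27b + 9c + 3d + e = -126
  625a + 125b + 25c + 5d + e = -1626
Solving the system yields a = -4, b = 6, c = 6, d = -4, e = -6.
So p(n) = -4n⁴ + 6n³ + 6n² - 4n - 6.
Then p(-3) = -426.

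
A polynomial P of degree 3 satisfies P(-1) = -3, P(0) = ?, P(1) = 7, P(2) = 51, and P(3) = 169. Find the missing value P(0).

The 4 known points determine the degree-3 polynomial uniquely.
Write P(x) = ax^3 + bx^2 + cx + d. Substituting each data point gives a linear system:
  -a + b - c + d = -3
  a + b + c + d = 7
  8a + 4b + 2c + d = 51
  27a + 9b + 3c + d = 169
Solving the system yields a = 6, b = 1, c = -1, d = 1.
So P(x) = 6x³ + x² - x + 1.
Then P(0) = 1.

1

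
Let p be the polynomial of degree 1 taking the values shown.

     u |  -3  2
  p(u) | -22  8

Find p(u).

p(u) = 6u - 4

Write p(u) = au + b. Substituting each data point gives a linear system:
  -3a + b = -22
  2a + b = 8
Solving the system yields a = 6, b = -4.
So p(u) = 6u - 4.
Check: p(-3) = -22. ✓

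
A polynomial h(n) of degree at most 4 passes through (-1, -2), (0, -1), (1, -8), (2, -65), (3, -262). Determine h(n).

h(n) = -2n^4 - 3n^3 - 2n^2 - 1

Write h(n) = an^4 + bn^3 + cn^2 + dn + e. Substituting each data point gives a linear system:
  a - b + c - d + e = -2
  e = -1
  a + b + c + d + e = -8
  16a + 8b + 4c + 2d + e = -65
  81a + 27b + 9c + 3d + e = -262
Solving the system yields a = -2, b = -3, c = -2, d = 0, e = -1.
So h(n) = -2n^4 - 3n^3 - 2n^2 - 1.
Check: h(3) = -262. ✓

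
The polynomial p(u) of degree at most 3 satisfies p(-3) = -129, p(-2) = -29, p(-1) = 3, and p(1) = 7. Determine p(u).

Write p(u) = au^3 + bu^2 + cu + d. Substituting each data point gives a linear system:
  -27a + 9b - 3c + d = -129
  -8a + 4b - 2c + d = -29
  -a + b - c + d = 3
  a + b + c + d = 7
Solving the system yields a = 6, b = 2, c = -4, d = 3.
So p(u) = 6u^3 + 2u^2 - 4u + 3.
Check: p(1) = 7. ✓

p(u) = 6u^3 + 2u^2 - 4u + 3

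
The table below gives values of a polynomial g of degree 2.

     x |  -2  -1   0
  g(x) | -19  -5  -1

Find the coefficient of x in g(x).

Write g(x) = ax^2 + bx + c. Substituting each data point gives a linear system:
  4a - 2b + c = -19
  a - b + c = -5
  c = -1
Solving the system yields a = -5, b = -1, c = -1.
So g(x) = -5x² - x - 1.
The coefficient of x is -1.

-1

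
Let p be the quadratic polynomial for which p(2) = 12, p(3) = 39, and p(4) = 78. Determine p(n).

Write p(n) = an^2 + bn + c. Substituting each data point gives a linear system:
  4a + 2b + c = 12
  9a + 3b + c = 39
  16a + 4b + c = 78
Solving the system yields a = 6, b = -3, c = -6.
So p(n) = 6n² - 3n - 6.
Check: p(4) = 78. ✓

p(n) = 6n^2 - 3n - 6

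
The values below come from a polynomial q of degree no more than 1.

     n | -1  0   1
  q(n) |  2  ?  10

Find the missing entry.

The 2 known points determine the degree-1 polynomial uniquely.
Write q(n) = an + b. Substituting each data point gives a linear system:
  -a + b = 2
  a + b = 10
Solving the system yields a = 4, b = 6.
So q(n) = 4n + 6.
Then q(0) = 6.

6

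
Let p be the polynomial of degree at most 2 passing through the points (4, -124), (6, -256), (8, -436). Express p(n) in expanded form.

Using the Lagrange interpolation formula with nodes 4, 6, 8:
  L_0(n) = (n - 6)(n - 8) / 8
  L_1(n) = (n - 4)(n - 8) / -4
  L_2(n) = (n - 4)(n - 6) / 8
Then p(n) = -124·L_0(n) - 256·L_1(n) - 436·L_2(n).
Expanding and collecting terms gives p(n) = -6n^2 - 6n - 4.
Check: p(6) = -256. ✓

p(n) = -6n^2 - 6n - 4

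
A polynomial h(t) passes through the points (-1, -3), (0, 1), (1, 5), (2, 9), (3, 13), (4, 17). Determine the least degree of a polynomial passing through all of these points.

1

Forward differences of the values at t = -1, 0, 1, 2, 3, 4:
  h  : -3  1  5  9  13  17
  Δ  : 4  4  4  4  4
  Δ^2: 0  0  0  0
  Δ^3: 0  0  0
  Δ^4: 0  0
  Δ^5: 0
The first differences are constant (4) and nonzero, while all higher differences vanish, so the minimal degree is 1.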